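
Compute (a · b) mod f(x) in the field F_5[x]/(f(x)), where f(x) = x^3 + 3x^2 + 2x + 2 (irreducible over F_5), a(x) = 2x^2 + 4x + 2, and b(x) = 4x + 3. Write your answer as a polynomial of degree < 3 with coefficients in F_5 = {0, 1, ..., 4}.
a · b ≡ 3x^2 + 4x (mod f(x))

Multiply in F_5[x]: a(x)·b(x) = (2x^2 + 4x + 2)·(4x + 3) = 3x^3 + 2x^2 + 1. This has degree ≥ 3, so divide by f(x) over F_5: 3x^3 + 2x^2 + 1 = (3)·(x^3 + 3x^2 + 2x + 2) + (3x^2 + 4x). Hence a·b ≡ 3x^2 + 4x (mod f). (F_5[x]/(f) is a field with 5^3 = 125 elements since f is irreducible of degree 3.)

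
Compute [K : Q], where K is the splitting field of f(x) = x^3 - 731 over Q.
[K : Q] = 6

The roots of x^3 - 731 are ∛731, ω∛731, ω^2∛731 where ω = e^(2πi/3) is a primitive cube root of unity, so K = Q(∛731, ω). Now [Q(∛731):Q] = 3 (since 731 is not a perfect cube, x^3 - 731 is irreducible) and [Q(ω):Q] = 2. Both 2 and 3 divide [K:Q], and [K:Q] ≤ 3·2 = 6, so [K:Q] = 6. (Equivalently: Q(∛731) ⊂ R but ω ∉ R, so [K : Q(∛731)] = 2.)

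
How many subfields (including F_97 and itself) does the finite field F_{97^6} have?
F_{97^6} has 4 subfields

The subfields of F_{p^n} are exactly the fields F_{p^d} for d | n (each is the fixed field of the unique index-d subgroup of Gal(F_{p^n}/F_p) ≅ Z/nZ). The divisors of n = 6 are {1, 2, 3, 6}, giving 4 subfields: F_{97^1}, F_{97^2}, F_{97^3}, F_{97^6}.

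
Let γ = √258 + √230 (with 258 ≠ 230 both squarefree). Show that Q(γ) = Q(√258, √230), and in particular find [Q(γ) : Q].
[Q(γ) : Q] = 4 (equivalently, Q(γ) = Q(√258, √230))

Obviously Q(γ) ⊆ Q(√258, √230), and [Q(√258, √230):Q] = 4 (since 258, 230 are distinct squarefree integers > 1 with 59340 not a perfect square). To show equality we compute the minimal polynomial of γ. From γ = √258 + √230: γ^2 = 258 + 2√(59340) + 230 = 488 + 2√(59340), so γ^2 - 488 = 2√(59340); squaring, (γ^2 - 488)^2 = 4·59340, i.e. γ^4 - 976γ^2 + 238144 - 237360 = 0, i.e. γ^4 - 976γ^2 + 784 = 0. So γ is a root of x^4 - 976x^2 + 784. This polynomial is irreducible over Q: it has no rational root (each ±√258 ± √230 is irrational), and any factorization into two quadratics over Q would force √(59340) ∈ Q (pairing opposite roots) or √258, √230 ∈ Q (other pairings), all impossible. Hence [Q(γ):Q] = 4 = [Q(√258, √230):Q], so Q(γ) = Q(√258, √230).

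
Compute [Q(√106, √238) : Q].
[Q(√106, √238) : Q] = 4

[Q(√106):Q] = 2 (min poly x^2 - 106, irreducible since 106 is squarefree > 1). For the top step, suppose √238 ∈ Q(√106), say √238 = c + d√106 with c, d ∈ Q. Squaring: 238 = c^2 + 106d^2 + 2cd√106. Since √106 ∉ Q this forces 2cd = 0. If d = 0 then √238 = c ∈ Q, contradicting 238 squarefree > 1. If c = 0 then 238 = 106d^2, so 106·238 = (106d)^2 is a perfect square in Q — but 106·238 = 25228 is not a perfect square (since 106 and 238 are distinct squarefree integers). Contradiction. Hence √238 ∉ Q(√106), so x^2 - 238 stays irreducible over Q(√106) and [Q(√106, √238) : Q(√106)] = 2. By the tower law, [Q(√106, √238) : Q] = 2 · 2 = 4.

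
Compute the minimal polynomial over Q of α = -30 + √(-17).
m_α(x) = x^2 + 60x + 917

From α + 30 = √(-17), squaring gives (α + 30)^2 = -17, i.e. α^2 + 60α + 900 = -17, so α^2 + 60α + 917 = 0. The discriminant of x^2 + 60x + 917 is (60)^2 - 4·(917) = 3600 - 3668 = -68, and 4·(-17) is not a perfect square in Q since -17 is squarefree and ≠ 1. Hence x^2 + 60x + 917 is irreducible over Q and is the minimal polynomial of α.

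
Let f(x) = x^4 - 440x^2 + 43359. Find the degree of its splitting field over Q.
[K : Q] = 4

Solving the quadratic in x^2: x^2 = (440 ± √(440^2 - 4·43359))/2 = (440 ± √20164)/2 = (440 ± 142)/2, giving x^2 = 291 or x^2 = 149. So f(x) = (x^2 - 291)(x^2 - 149) and the roots of f are ±√291, ±√149. Hence the splitting field is K = Q(√291, √149). Since 291 and 149 are distinct squarefree integers > 1, their product 43359 is not a perfect square, so √149 ∉ Q(√291). By the tower law [K:Q] = [Q(√291,√149):Q(√291)] · [Q(√291):Q] = 2 · 2 = 4.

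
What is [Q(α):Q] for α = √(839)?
[Q(α):Q] = 2

[Q(α):Q] equals the degree of the minimal polynomial of α. Here α^2 = 839 and x^2 - 839 is irreducible (d = 839 is squarefree, ≠ 1, hence not a square), so deg(m_α) = 2. Thus [Q(α):Q] = 2.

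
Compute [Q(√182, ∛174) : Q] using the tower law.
[Q(√182, ∛174) : Q] = 6

Let L = Q(√182, ∛174). Since Q(√182) ⊂ L and [Q(√182):Q] = 2, the tower law gives 2 | [L:Q]. Likewise Q(∛174) ⊂ L with [Q(∛174):Q] = 3 (because 174 is not a perfect cube), so 3 | [L:Q]. As gcd(2,3) = 1, [L:Q] is divisible by 6. Conversely L is generated over Q by √182 and ∛174, so [L:Q] ≤ 2·3 = 6. Therefore [Q(√182, ∛174) : Q] = 6.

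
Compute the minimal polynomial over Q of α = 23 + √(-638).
m_α(x) = x^2 - 46x + 1167

From α - 23 = √(-638), squaring gives (α - 23)^2 = -638, i.e. α^2 - 46α + 529 = -638, so α^2 - 46α + 1167 = 0. The discriminant of x^2 - 46x + 1167 is (-46)^2 - 4·(1167) = 2116 - 4668 = -2552, and 4·(-638) is not a perfect square in Q since -638 is squarefree and ≠ 1. Hence x^2 - 46x + 1167 is irreducible over Q and is the minimal polynomial of α.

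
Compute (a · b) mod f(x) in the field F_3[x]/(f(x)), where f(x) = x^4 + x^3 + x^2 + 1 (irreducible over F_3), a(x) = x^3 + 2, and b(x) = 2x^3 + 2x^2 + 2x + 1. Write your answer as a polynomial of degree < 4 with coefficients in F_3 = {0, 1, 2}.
a · b ≡ 2x^3 + 2x^2 + x + 2 (mod f(x))

Multiply in F_3[x]: a(x)·b(x) = (x^3 + 2)·(2x^3 + 2x^2 + 2x + 1) = 2x^6 + 2x^5 + 2x^4 + 2x^3 + x^2 + x + 2. This has degree ≥ 4, so divide by f(x) over F_3: 2x^6 + 2x^5 + 2x^4 + 2x^3 + x^2 + x + 2 = (2x^2)·(x^4 + x^3 + x^2 + 1) + (2x^3 + 2x^2 + x + 2). Hence a·b ≡ 2x^3 + 2x^2 + x + 2 (mod f). (F_3[x]/(f) is a field with 3^4 = 81 elements since f is irreducible of degree 4.)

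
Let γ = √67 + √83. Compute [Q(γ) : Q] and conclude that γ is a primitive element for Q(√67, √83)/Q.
[Q(γ) : Q] = 4 (equivalently, Q(γ) = Q(√67, √83))

Obviously Q(γ) ⊆ Q(√67, √83), and [Q(√67, √83):Q] = 4 (since 67, 83 are distinct squarefree integers > 1 with 5561 not a perfect square). To show equality we compute the minimal polynomial of γ. From γ = √67 + √83: γ^2 = 67 + 2√(5561) + 83 = 150 + 2√(5561), so γ^2 - 150 = 2√(5561); squaring, (γ^2 - 150)^2 = 4·5561, i.e. γ^4 - 300γ^2 + 22500 - 22244 = 0, i.e. γ^4 - 300γ^2 + 256 = 0. So γ is a root of x^4 - 300x^2 + 256. This polynomial is irreducible over Q: it has no rational root (each ±√67 ± √83 is irrational), and any factorization into two quadratics over Q would force √(5561) ∈ Q (pairing opposite roots) or √67, √83 ∈ Q (other pairings), all impossible. Hence [Q(γ):Q] = 4 = [Q(√67, √83):Q], so Q(γ) = Q(√67, √83).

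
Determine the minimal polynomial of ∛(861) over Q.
m_α(x) = x^3 - 861

α satisfies α^3 = 861, so x^3 - 861 annihilates α. By the rational root test, a rational root p/q (in lowest terms) of x^3 - 861 would satisfy p^3 = 861 q^3, forcing q = 1 and p^3 = 861; but 861 is not a perfect cube, contradiction. A monic cubic over Q with no rational root is irreducible (any nontrivial factorization would include a linear factor). Hence x^3 - 861 is the minimal polynomial of α, and in particular [Q(α):Q] = 3.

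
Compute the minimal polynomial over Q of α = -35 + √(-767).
m_α(x) = x^2 + 70x + 1992

From α + 35 = √(-767), squaring gives (α + 35)^2 = -767, i.e. α^2 + 70α + 1225 = -767, so α^2 + 70α + 1992 = 0. The discriminant of x^2 + 70x + 1992 is (70)^2 - 4·(1992) = 4900 - 7968 = -3068, and 4·(-767) is not a perfect square in Q since -767 is squarefree and ≠ 1. Hence x^2 + 70x + 1992 is irreducible over Q and is the minimal polynomial of α.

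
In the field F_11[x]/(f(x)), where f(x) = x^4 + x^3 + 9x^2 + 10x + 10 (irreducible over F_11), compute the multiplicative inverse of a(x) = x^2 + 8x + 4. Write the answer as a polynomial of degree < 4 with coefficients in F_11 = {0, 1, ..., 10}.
a(x)^(-1) ≡ 3x^3 + x^2 + 7x + 3 (mod f(x))

Since f is irreducible over F_11, F_11[x]/(f) is a field and a(x) ≠ 0 has an inverse. Apply the extended Euclidean algorithm to f(x) and a(x) in F_11[x]: f(x) = (x^2 + 4x + 6)·a(x) + (x + 8);  a(x) = (x)·(x + 8) + (4). The last nonzero remainder is the constant 4 = gcd(f, a) in F_11. Back-substituting through the division chain expresses 4 = s(x)·a(x) + t(x)·f(x) with s(x) ≡ x^3 + 4x^2 + 6x + 1 (mod f), so (x^3 + 4x^2 + 6x + 1)·a(x) ≡ 4 (mod f). Multiplying by 4^(-1) ≡ 3 in F_11 gives a(x)^(-1) ≡ 3·(x^3 + 4x^2 + 6x + 1) ≡ 3x^3 + x^2 + 7x + 3 (mod f). Check: (x^2 + 8x + 4)·(3x^3 + x^2 + 7x + 3) = 3x^5 + 3x^4 + 5x^3 + 8x^2 + 8x + 1 ≡ 1 (mod x^4 + x^3 + 9x^2 + 10x + 10).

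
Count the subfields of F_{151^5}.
F_{151^5} has 2 subfields

The subfields of F_{p^n} are exactly the fields F_{p^d} for d | n (each is the fixed field of the unique index-d subgroup of Gal(F_{p^n}/F_p) ≅ Z/nZ). The divisors of n = 5 are {1, 5}, giving 2 subfields: F_{151^1}, F_{151^5}.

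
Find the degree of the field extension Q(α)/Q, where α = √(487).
[Q(α):Q] = 2

[Q(α):Q] equals the degree of the minimal polynomial of α. Here α^2 = 487 and x^2 - 487 is irreducible (d = 487 is squarefree, ≠ 1, hence not a square), so deg(m_α) = 2. Thus [Q(α):Q] = 2.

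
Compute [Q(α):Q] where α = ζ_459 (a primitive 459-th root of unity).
[Q(α):Q] = 288

The minimal polynomial of ζ_459 over Q is the 459-th cyclotomic polynomial Φ_459(x), which is irreducible over Q and has degree φ(459) = 288. Hence [Q(α):Q] = φ(459) = 288.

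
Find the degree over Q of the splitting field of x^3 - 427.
[K : Q] = 6

The roots of x^3 - 427 are ∛427, ω∛427, ω^2∛427 where ω = e^(2πi/3) is a primitive cube root of unity, so K = Q(∛427, ω). Now [Q(∛427):Q] = 3 (since 427 is not a perfect cube, x^3 - 427 is irreducible) and [Q(ω):Q] = 2. Both 2 and 3 divide [K:Q], and [K:Q] ≤ 3·2 = 6, so [K:Q] = 6. (Equivalently: Q(∛427) ⊂ R but ω ∉ R, so [K : Q(∛427)] = 2.)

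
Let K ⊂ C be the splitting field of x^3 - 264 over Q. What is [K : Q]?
[K : Q] = 6

The roots of x^3 - 264 are ∛264, ω∛264, ω^2∛264 where ω = e^(2πi/3) is a primitive cube root of unity, so K = Q(∛264, ω). Now [Q(∛264):Q] = 3 (since 264 is not a perfect cube, x^3 - 264 is irreducible) and [Q(ω):Q] = 2. Both 2 and 3 divide [K:Q], and [K:Q] ≤ 3·2 = 6, so [K:Q] = 6. (Equivalently: Q(∛264) ⊂ R but ω ∉ R, so [K : Q(∛264)] = 2.)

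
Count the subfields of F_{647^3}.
F_{647^3} has 2 subfields

The subfields of F_{p^n} are exactly the fields F_{p^d} for d | n (each is the fixed field of the unique index-d subgroup of Gal(F_{p^n}/F_p) ≅ Z/nZ). The divisors of n = 3 are {1, 3}, giving 2 subfields: F_{647^1}, F_{647^3}.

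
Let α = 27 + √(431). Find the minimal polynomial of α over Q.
m_α(x) = x^2 - 54x + 298

From α - 27 = √(431), squaring gives (α - 27)^2 = 431, i.e. α^2 - 54α + 729 = 431, so α^2 - 54α + 298 = 0. The discriminant of x^2 - 54x + 298 is (-54)^2 - 4·(298) = 2916 - 1192 = 1724, and 4·(431) is not a perfect square in Q since 431 is squarefree and ≠ 1. Hence x^2 - 54x + 298 is irreducible over Q and is the minimal polynomial of α.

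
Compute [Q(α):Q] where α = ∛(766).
[Q(α):Q] = 3

The minimal polynomial of α is x^3 - 766, irreducible over Q since 766 is not a perfect cube (so x^3 - 766 has no rational root). Hence [Q(α):Q] = deg(m_α) = 3.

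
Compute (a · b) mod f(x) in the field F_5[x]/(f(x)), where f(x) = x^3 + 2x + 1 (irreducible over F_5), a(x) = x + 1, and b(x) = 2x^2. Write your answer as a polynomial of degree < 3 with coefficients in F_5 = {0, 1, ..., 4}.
a · b ≡ 2x^2 + x + 3 (mod f(x))

Multiply in F_5[x]: a(x)·b(x) = (x + 1)·(2x^2) = 2x^3 + 2x^2. This has degree ≥ 3, so divide by f(x) over F_5: 2x^3 + 2x^2 = (2)·(x^3 + 2x + 1) + (2x^2 + x + 3). Hence a·b ≡ 2x^2 + x + 3 (mod f). (F_5[x]/(f) is a field with 5^3 = 125 elements since f is irreducible of degree 3.)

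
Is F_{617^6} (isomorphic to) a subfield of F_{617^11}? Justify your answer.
No: F_{617^6} is not a subfield of F_{617^11}

F_{p^m} embeds in F_{p^n} iff m | n. Here 6 ∤ 11 (since 11 = 1·6 + 5 with remainder 5 ≠ 0), so F_{617^6} is not a subfield of F_{617^11}. Equivalently: if it were, the tower law would give 6 = [F_{617^6}:F_617] dividing [F_{617^11}:F_617] = 11, contradiction.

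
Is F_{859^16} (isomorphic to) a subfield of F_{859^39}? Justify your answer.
No: F_{859^16} is not a subfield of F_{859^39}

F_{p^m} embeds in F_{p^n} iff m | n. Here 16 ∤ 39 (since 39 = 2·16 + 7 with remainder 7 ≠ 0), so F_{859^16} is not a subfield of F_{859^39}. Equivalently: if it were, the tower law would give 16 = [F_{859^16}:F_859] dividing [F_{859^39}:F_859] = 39, contradiction.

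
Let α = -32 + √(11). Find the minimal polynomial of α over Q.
m_α(x) = x^2 + 64x + 1013

From α + 32 = √(11), squaring gives (α + 32)^2 = 11, i.e. α^2 + 64α + 1024 = 11, so α^2 + 64α + 1013 = 0. The discriminant of x^2 + 64x + 1013 is (64)^2 - 4·(1013) = 4096 - 4052 = 44, and 4·(11) is not a perfect square in Q since 11 is squarefree and ≠ 1. Hence x^2 + 64x + 1013 is irreducible over Q and is the minimal polynomial of α.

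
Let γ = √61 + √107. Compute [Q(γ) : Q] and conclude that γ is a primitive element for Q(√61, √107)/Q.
[Q(γ) : Q] = 4 (equivalently, Q(γ) = Q(√61, √107))

Obviously Q(γ) ⊆ Q(√61, √107), and [Q(√61, √107):Q] = 4 (since 61, 107 are distinct squarefree integers > 1 with 6527 not a perfect square). To show equality we compute the minimal polynomial of γ. From γ = √61 + √107: γ^2 = 61 + 2√(6527) + 107 = 168 + 2√(6527), so γ^2 - 168 = 2√(6527); squaring, (γ^2 - 168)^2 = 4·6527, i.e. γ^4 - 336γ^2 + 28224 - 26108 = 0, i.e. γ^4 - 336γ^2 + 2116 = 0. So γ is a root of x^4 - 336x^2 + 2116. This polynomial is irreducible over Q: it has no rational root (each ±√61 ± √107 is irrational), and any factorization into two quadratics over Q would force √(6527) ∈ Q (pairing opposite roots) or √61, √107 ∈ Q (other pairings), all impossible. Hence [Q(γ):Q] = 4 = [Q(√61, √107):Q], so Q(γ) = Q(√61, √107).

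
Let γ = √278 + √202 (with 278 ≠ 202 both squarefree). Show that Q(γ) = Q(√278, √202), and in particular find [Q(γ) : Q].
[Q(γ) : Q] = 4 (equivalently, Q(γ) = Q(√278, √202))

Obviously Q(γ) ⊆ Q(√278, √202), and [Q(√278, √202):Q] = 4 (since 278, 202 are distinct squarefree integers > 1 with 56156 not a perfect square). To show equality we compute the minimal polynomial of γ. From γ = √278 + √202: γ^2 = 278 + 2√(56156) + 202 = 480 + 2√(56156), so γ^2 - 480 = 2√(56156); squaring, (γ^2 - 480)^2 = 4·56156, i.e. γ^4 - 960γ^2 + 230400 - 224624 = 0, i.e. γ^4 - 960γ^2 + 5776 = 0. So γ is a root of x^4 - 960x^2 + 5776. This polynomial is irreducible over Q: it has no rational root (each ±√278 ± √202 is irrational), and any factorization into two quadratics over Q would force √(56156) ∈ Q (pairing opposite roots) or √278, √202 ∈ Q (other pairings), all impossible. Hence [Q(γ):Q] = 4 = [Q(√278, √202):Q], so Q(γ) = Q(√278, √202).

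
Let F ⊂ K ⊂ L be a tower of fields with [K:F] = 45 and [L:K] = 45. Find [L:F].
[L:F] = 2025

The tower law says that for any tower of field extensions F ⊂ K ⊂ L with finite degrees, [L:F] = [L:K] · [K:F]. Here this gives [L:F] = 45 · 45 = 2025.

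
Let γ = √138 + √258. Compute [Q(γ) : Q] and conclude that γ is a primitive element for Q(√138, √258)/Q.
[Q(γ) : Q] = 4 (equivalently, Q(γ) = Q(√138, √258))

Obviously Q(γ) ⊆ Q(√138, √258), and [Q(√138, √258):Q] = 4 (since 138, 258 are distinct squarefree integers > 1 with 35604 not a perfect square). To show equality we compute the minimal polynomial of γ. From γ = √138 + √258: γ^2 = 138 + 2√(35604) + 258 = 396 + 2√(35604), so γ^2 - 396 = 2√(35604); squaring, (γ^2 - 396)^2 = 4·35604, i.e. γ^4 - 792γ^2 + 156816 - 142416 = 0, i.e. γ^4 - 792γ^2 + 14400 = 0. So γ is a root of x^4 - 792x^2 + 14400. This polynomial is irreducible over Q: it has no rational root (each ±√138 ± √258 is irrational), and any factorization into two quadratics over Q would force √(35604) ∈ Q (pairing opposite roots) or √138, √258 ∈ Q (other pairings), all impossible. Hence [Q(γ):Q] = 4 = [Q(√138, √258):Q], so Q(γ) = Q(√138, √258).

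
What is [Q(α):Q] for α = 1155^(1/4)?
[Q(α):Q] = 4

α is a root of x^4 - 1155. By Eisenstein's criterion at the prime p = 3 (which divides the constant term 1155 but p^2 = 9 does not, since 1155 is squarefree), x^4 - 1155 is irreducible over Q. Hence [Q(α):Q] = 4.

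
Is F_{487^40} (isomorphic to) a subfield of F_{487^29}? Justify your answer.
No: F_{487^40} is not a subfield of F_{487^29}

F_{p^m} embeds in F_{p^n} iff m | n. Here 40 ∤ 29 (since 29 = 0·40 + 29 with remainder 29 ≠ 0), so F_{487^40} is not a subfield of F_{487^29}. Equivalently: if it were, the tower law would give 40 = [F_{487^40}:F_487] dividing [F_{487^29}:F_487] = 29, contradiction.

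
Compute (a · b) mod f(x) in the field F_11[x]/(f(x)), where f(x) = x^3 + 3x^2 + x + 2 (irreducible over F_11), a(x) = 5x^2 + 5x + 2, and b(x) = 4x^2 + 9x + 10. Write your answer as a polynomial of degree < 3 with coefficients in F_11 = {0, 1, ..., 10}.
a · b ≡ 2x^2 + x + 10 (mod f(x))

Multiply in F_11[x]: a(x)·b(x) = (5x^2 + 5x + 2)·(4x^2 + 9x + 10) = 9x^4 + 10x^3 + 4x^2 + 2x + 9. This has degree ≥ 3, so divide by f(x) over F_11: 9x^4 + 10x^3 + 4x^2 + 2x + 9 = (9x + 5)·(x^3 + 3x^2 + x + 2) + (2x^2 + x + 10). Hence a·b ≡ 2x^2 + x + 10 (mod f). (F_11[x]/(f) is a field with 11^3 = 1331 elements since f is irreducible of degree 3.)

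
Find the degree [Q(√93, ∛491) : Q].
[Q(√93, ∛491) : Q] = 6

Let L = Q(√93, ∛491). Since Q(√93) ⊂ L and [Q(√93):Q] = 2, the tower law gives 2 | [L:Q]. Likewise Q(∛491) ⊂ L with [Q(∛491):Q] = 3 (because 491 is not a perfect cube), so 3 | [L:Q]. As gcd(2,3) = 1, [L:Q] is divisible by 6. Conversely L is generated over Q by √93 and ∛491, so [L:Q] ≤ 2·3 = 6. Therefore [Q(√93, ∛491) : Q] = 6.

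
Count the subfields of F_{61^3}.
F_{61^3} has 2 subfields

The subfields of F_{p^n} are exactly the fields F_{p^d} for d | n (each is the fixed field of the unique index-d subgroup of Gal(F_{p^n}/F_p) ≅ Z/nZ). The divisors of n = 3 are {1, 3}, giving 2 subfields: F_{61^1}, F_{61^3}.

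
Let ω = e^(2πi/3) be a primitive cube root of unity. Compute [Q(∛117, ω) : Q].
[Q(∛117, ω) : Q] = 6

[Q(∛117):Q] = 3 (min poly x^3 - 117, irreducible since 117 is not a perfect cube). [Q(ω):Q] = 2 (min poly x^2 + x + 1). Since Q(∛117) ⊂ R and ω ∉ R, we have ω ∉ Q(∛117), so x^2 + x + 1 remains irreducible over Q(∛117) and [Q(∛117, ω) : Q(∛117)] = 2. By the tower law, [Q(∛117, ω) : Q] = 3 · 2 = 6. (In fact Q(∛117, ω) is the splitting field of x^3 - 117 over Q.)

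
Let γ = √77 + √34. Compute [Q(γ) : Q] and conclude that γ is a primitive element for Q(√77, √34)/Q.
[Q(γ) : Q] = 4 (equivalently, Q(γ) = Q(√77, √34))

Obviously Q(γ) ⊆ Q(√77, √34), and [Q(√77, √34):Q] = 4 (since 77, 34 are distinct squarefree integers > 1 with 2618 not a perfect square). To show equality we compute the minimal polynomial of γ. From γ = √77 + √34: γ^2 = 77 + 2√(2618) + 34 = 111 + 2√(2618), so γ^2 - 111 = 2√(2618); squaring, (γ^2 - 111)^2 = 4·2618, i.e. γ^4 - 222γ^2 + 12321 - 10472 = 0, i.e. γ^4 - 222γ^2 + 1849 = 0. So γ is a root of x^4 - 222x^2 + 1849. This polynomial is irreducible over Q: it has no rational root (each ±√77 ± √34 is irrational), and any factorization into two quadratics over Q would force √(2618) ∈ Q (pairing opposite roots) or √77, √34 ∈ Q (other pairings), all impossible. Hence [Q(γ):Q] = 4 = [Q(√77, √34):Q], so Q(γ) = Q(√77, √34).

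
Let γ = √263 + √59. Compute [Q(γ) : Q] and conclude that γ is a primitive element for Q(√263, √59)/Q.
[Q(γ) : Q] = 4 (equivalently, Q(γ) = Q(√263, √59))

Obviously Q(γ) ⊆ Q(√263, √59), and [Q(√263, √59):Q] = 4 (since 263, 59 are distinct squarefree integers > 1 with 15517 not a perfect square). To show equality we compute the minimal polynomial of γ. From γ = √263 + √59: γ^2 = 263 + 2√(15517) + 59 = 322 + 2√(15517), so γ^2 - 322 = 2√(15517); squaring, (γ^2 - 322)^2 = 4·15517, i.e. γ^4 - 644γ^2 + 103684 - 62068 = 0, i.e. γ^4 - 644γ^2 + 41616 = 0. So γ is a root of x^4 - 644x^2 + 41616. This polynomial is irreducible over Q: it has no rational root (each ±√263 ± √59 is irrational), and any factorization into two quadratics over Q would force √(15517) ∈ Q (pairing opposite roots) or √263, √59 ∈ Q (other pairings), all impossible. Hence [Q(γ):Q] = 4 = [Q(√263, √59):Q], so Q(γ) = Q(√263, √59).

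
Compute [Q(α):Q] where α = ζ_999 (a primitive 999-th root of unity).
[Q(α):Q] = 648

The minimal polynomial of ζ_999 over Q is the 999-th cyclotomic polynomial Φ_999(x), which is irreducible over Q and has degree φ(999) = 648. Hence [Q(α):Q] = φ(999) = 648.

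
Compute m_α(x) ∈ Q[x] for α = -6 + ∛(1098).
m_α(x) = x^3 + 18x^2 + 108x - 882

Set β = α + 6 = ∛(1098), so β^3 = 1098. Then (α + 6)^3 - 1098 = 0, i.e. α is a root of g(x) = (x + 6)^3 - 1098 = x^3 + 18x^2 + 108x - 882. Since g(x) = h(x + 6) where h(x) = x^3 - 1098, and h is irreducible over Q (because 1098 is not a perfect cube, so h has no rational root, and a monic cubic with no rational root is irreducible), g is also irreducible (irreducibility is preserved under the substitution x → x + 6). Hence m_α(x) = x^3 + 18x^2 + 108x - 882.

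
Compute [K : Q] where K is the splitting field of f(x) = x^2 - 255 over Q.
[K : Q] = 2

f(x) = x^2 - 255 factors as (x - √255)(x + √255). The splitting field is K = Q(√255). Since 255 is squarefree and > 1, it is not a perfect square, so x^2 - 255 is irreducible over Q and [Q(√255) : Q] = 2. Hence [K : Q] = 2.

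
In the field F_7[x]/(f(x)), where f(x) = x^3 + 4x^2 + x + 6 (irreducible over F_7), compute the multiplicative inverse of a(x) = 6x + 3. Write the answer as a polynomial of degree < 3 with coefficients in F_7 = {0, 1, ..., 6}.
a(x)^(-1) ≡ 4x^2 + 4 (mod f(x))

Since f is irreducible over F_7, F_7[x]/(f) is a field and a(x) ≠ 0 has an inverse. Apply the extended Euclidean algorithm to f(x) and a(x) in F_7[x]: f(x) = (6x^2 + 6)·a(x) + (2). The last nonzero remainder is the constant 2 = gcd(f, a) in F_7. Back-substituting through the division chain expresses 2 = s(x)·a(x) + t(x)·f(x) with s(x) ≡ x^2 + 1 (mod f), so (x^2 + 1)·a(x) ≡ 2 (mod f). Multiplying by 2^(-1) ≡ 4 in F_7 gives a(x)^(-1) ≡ 4·(x^2 + 1) ≡ 4x^2 + 4 (mod f). Check: (6x + 3)·(4x^2 + 4) = 3x^3 + 5x^2 + 3x + 5 ≡ 1 (mod x^3 + 4x^2 + x + 6).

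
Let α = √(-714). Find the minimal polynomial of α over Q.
m_α(x) = x^2 + 714

α satisfies α^2 + 714 = 0, so x^2 + 714 annihilates α. Since d = -714 is squarefree and ≠ 1, it is not a perfect square in Q, so x^2 + 714 has no rational root and is therefore irreducible over Q (a degree-2 polynomial over a field is irreducible iff it has no root). Hence m_α(x) = x^2 + 714.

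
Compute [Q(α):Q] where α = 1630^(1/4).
[Q(α):Q] = 4

α is a root of x^4 - 1630. By Eisenstein's criterion at the prime p = 2 (which divides the constant term 1630 but p^2 = 4 does not, since 1630 is squarefree), x^4 - 1630 is irreducible over Q. Hence [Q(α):Q] = 4.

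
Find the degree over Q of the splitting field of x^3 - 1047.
[K : Q] = 6

The roots of x^3 - 1047 are ∛1047, ω∛1047, ω^2∛1047 where ω = e^(2πi/3) is a primitive cube root of unity, so K = Q(∛1047, ω). Now [Q(∛1047):Q] = 3 (since 1047 is not a perfect cube, x^3 - 1047 is irreducible) and [Q(ω):Q] = 2. Both 2 and 3 divide [K:Q], and [K:Q] ≤ 3·2 = 6, so [K:Q] = 6. (Equivalently: Q(∛1047) ⊂ R but ω ∉ R, so [K : Q(∛1047)] = 2.)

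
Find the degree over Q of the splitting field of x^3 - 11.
[K : Q] = 6

The roots of x^3 - 11 are ∛11, ω∛11, ω^2∛11 where ω = e^(2πi/3) is a primitive cube root of unity, so K = Q(∛11, ω). Now [Q(∛11):Q] = 3 (since 11 is not a perfect cube, x^3 - 11 is irreducible) and [Q(ω):Q] = 2. Both 2 and 3 divide [K:Q], and [K:Q] ≤ 3·2 = 6, so [K:Q] = 6. (Equivalently: Q(∛11) ⊂ R but ω ∉ R, so [K : Q(∛11)] = 2.)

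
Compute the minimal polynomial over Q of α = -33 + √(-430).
m_α(x) = x^2 + 66x + 1519

From α + 33 = √(-430), squaring gives (α + 33)^2 = -430, i.e. α^2 + 66α + 1089 = -430, so α^2 + 66α + 1519 = 0. The discriminant of x^2 + 66x + 1519 is (66)^2 - 4·(1519) = 4356 - 6076 = -1720, and 4·(-430) is not a perfect square in Q since -430 is squarefree and ≠ 1. Hence x^2 + 66x + 1519 is irreducible over Q and is the minimal polynomial of α.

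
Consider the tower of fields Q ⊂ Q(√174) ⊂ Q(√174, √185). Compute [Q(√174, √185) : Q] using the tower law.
[Q(√174, √185) : Q] = 4

[Q(√174):Q] = 2 (min poly x^2 - 174, irreducible since 174 is squarefree > 1). For the top step, suppose √185 ∈ Q(√174), say √185 = c + d√174 with c, d ∈ Q. Squaring: 185 = c^2 + 174d^2 + 2cd√174. Since √174 ∉ Q this forces 2cd = 0. If d = 0 then √185 = c ∈ Q, contradicting 185 squarefree > 1. If c = 0 then 185 = 174d^2, so 174·185 = (174d)^2 is a perfect square in Q — but 174·185 = 32190 is not a perfect square (since 174 and 185 are distinct squarefree integers). Contradiction. Hence √185 ∉ Q(√174), so x^2 - 185 stays irreducible over Q(√174) and [Q(√174, √185) : Q(√174)] = 2. By the tower law, [Q(√174, √185) : Q] = 2 · 2 = 4.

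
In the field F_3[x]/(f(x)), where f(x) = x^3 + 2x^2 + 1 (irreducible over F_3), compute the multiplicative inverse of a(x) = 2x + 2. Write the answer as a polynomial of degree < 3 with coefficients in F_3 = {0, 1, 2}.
a(x)^(-1) ≡ 2x^2 + 2x + 1 (mod f(x))

Since f is irreducible over F_3, F_3[x]/(f) is a field and a(x) ≠ 0 has an inverse. Apply the extended Euclidean algorithm to f(x) and a(x) in F_3[x]: f(x) = (2x^2 + 2x + 1)·a(x) + (2). The last nonzero remainder is the constant 2 = gcd(f, a) in F_3. Back-substituting through the division chain expresses 2 = s(x)·a(x) + t(x)·f(x) with s(x) ≡ x^2 + x + 2 (mod f), so (x^2 + x + 2)·a(x) ≡ 2 (mod f). Multiplying by 2^(-1) ≡ 2 in F_3 gives a(x)^(-1) ≡ 2·(x^2 + x + 2) ≡ 2x^2 + 2x + 1 (mod f). Check: (2x + 2)·(2x^2 + 2x + 1) = x^3 + 2x^2 + 2 ≡ 1 (mod x^3 + 2x^2 + 1).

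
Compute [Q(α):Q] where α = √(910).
[Q(α):Q] = 2

[Q(α):Q] equals the degree of the minimal polynomial of α. Here α^2 = 910 and x^2 - 910 is irreducible (d = 910 is squarefree, ≠ 1, hence not a square), so deg(m_α) = 2. Thus [Q(α):Q] = 2.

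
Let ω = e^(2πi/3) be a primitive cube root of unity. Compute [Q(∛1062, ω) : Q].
[Q(∛1062, ω) : Q] = 6

[Q(∛1062):Q] = 3 (min poly x^3 - 1062, irreducible since 1062 is not a perfect cube). [Q(ω):Q] = 2 (min poly x^2 + x + 1). Since Q(∛1062) ⊂ R and ω ∉ R, we have ω ∉ Q(∛1062), so x^2 + x + 1 remains irreducible over Q(∛1062) and [Q(∛1062, ω) : Q(∛1062)] = 2. By the tower law, [Q(∛1062, ω) : Q] = 3 · 2 = 6. (In fact Q(∛1062, ω) is the splitting field of x^3 - 1062 over Q.)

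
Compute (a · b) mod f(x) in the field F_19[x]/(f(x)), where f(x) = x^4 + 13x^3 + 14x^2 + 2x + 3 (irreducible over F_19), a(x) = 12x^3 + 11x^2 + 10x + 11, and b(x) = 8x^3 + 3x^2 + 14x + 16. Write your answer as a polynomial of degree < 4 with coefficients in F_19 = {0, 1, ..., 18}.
a · b ≡ 3x^3 + x^2 + 15x + 18 (mod f(x))

Multiply in F_19[x]: a(x)·b(x) = (12x^3 + 11x^2 + 10x + 11)·(8x^3 + 3x^2 + 14x + 16) = x^6 + 10x^5 + 15x^4 + 8x^3 + 7x^2 + 10x + 5. This has degree ≥ 4, so divide by f(x) over F_19: x^6 + 10x^5 + 15x^4 + 8x^3 + 7x^2 + 10x + 5 = (x^2 + 16x + 2)·(x^4 + 13x^3 + 14x^2 + 2x + 3) + (3x^3 + x^2 + 15x + 18). Hence a·b ≡ 3x^3 + x^2 + 15x + 18 (mod f). (F_19[x]/(f) is a field with 19^4 = 130321 elements since f is irreducible of degree 4.)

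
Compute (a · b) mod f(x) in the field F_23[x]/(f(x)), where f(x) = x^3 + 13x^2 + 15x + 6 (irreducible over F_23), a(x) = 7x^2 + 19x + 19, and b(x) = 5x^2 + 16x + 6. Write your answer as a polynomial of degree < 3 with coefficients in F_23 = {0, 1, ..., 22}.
a · b ≡ 12x^2 + 18x + 15 (mod f(x))

Multiply in F_23[x]: a(x)·b(x) = (7x^2 + 19x + 19)·(5x^2 + 16x + 6) = 12x^4 + 4x^2 + 4x + 22. This has degree ≥ 3, so divide by f(x) over F_23: 12x^4 + 4x^2 + 4x + 22 = (12x + 5)·(x^3 + 13x^2 + 15x + 6) + (12x^2 + 18x + 15). Hence a·b ≡ 12x^2 + 18x + 15 (mod f). (F_23[x]/(f) is a field with 23^3 = 12167 elements since f is irreducible of degree 3.)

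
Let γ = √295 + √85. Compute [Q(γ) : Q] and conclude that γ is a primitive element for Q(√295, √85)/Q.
[Q(γ) : Q] = 4 (equivalently, Q(γ) = Q(√295, √85))

Obviously Q(γ) ⊆ Q(√295, √85), and [Q(√295, √85):Q] = 4 (since 295, 85 are distinct squarefree integers > 1 with 25075 not a perfect square). To show equality we compute the minimal polynomial of γ. From γ = √295 + √85: γ^2 = 295 + 2√(25075) + 85 = 380 + 2√(25075), so γ^2 - 380 = 2√(25075); squaring, (γ^2 - 380)^2 = 4·25075, i.e. γ^4 - 760γ^2 + 144400 - 100300 = 0, i.e. γ^4 - 760γ^2 + 44100 = 0. So γ is a root of x^4 - 760x^2 + 44100. This polynomial is irreducible over Q: it has no rational root (each ±√295 ± √85 is irrational), and any factorization into two quadratics over Q would force √(25075) ∈ Q (pairing opposite roots) or √295, √85 ∈ Q (other pairings), all impossible. Hence [Q(γ):Q] = 4 = [Q(√295, √85):Q], so Q(γ) = Q(√295, √85).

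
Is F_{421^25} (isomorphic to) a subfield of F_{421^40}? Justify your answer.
No: F_{421^25} is not a subfield of F_{421^40}

F_{p^m} embeds in F_{p^n} iff m | n. Here 25 ∤ 40 (since 40 = 1·25 + 15 with remainder 15 ≠ 0), so F_{421^25} is not a subfield of F_{421^40}. Equivalently: if it were, the tower law would give 25 = [F_{421^25}:F_421] dividing [F_{421^40}:F_421] = 40, contradiction.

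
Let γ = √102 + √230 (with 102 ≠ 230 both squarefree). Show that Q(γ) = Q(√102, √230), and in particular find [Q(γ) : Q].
[Q(γ) : Q] = 4 (equivalently, Q(γ) = Q(√102, √230))

Obviously Q(γ) ⊆ Q(√102, √230), and [Q(√102, √230):Q] = 4 (since 102, 230 are distinct squarefree integers > 1 with 23460 not a perfect square). To show equality we compute the minimal polynomial of γ. From γ = √102 + √230: γ^2 = 102 + 2√(23460) + 230 = 332 + 2√(23460), so γ^2 - 332 = 2√(23460); squaring, (γ^2 - 332)^2 = 4·23460, i.e. γ^4 - 664γ^2 + 110224 - 93840 = 0, i.e. γ^4 - 664γ^2 + 16384 = 0. So γ is a root of x^4 - 664x^2 + 16384. This polynomial is irreducible over Q: it has no rational root (each ±√102 ± √230 is irrational), and any factorization into two quadratics over Q would force √(23460) ∈ Q (pairing opposite roots) or √102, √230 ∈ Q (other pairings), all impossible. Hence [Q(γ):Q] = 4 = [Q(√102, √230):Q], so Q(γ) = Q(√102, √230).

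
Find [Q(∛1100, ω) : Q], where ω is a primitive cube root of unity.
[Q(∛1100, ω) : Q] = 6

[Q(∛1100):Q] = 3 (min poly x^3 - 1100, irreducible since 1100 is not a perfect cube). [Q(ω):Q] = 2 (min poly x^2 + x + 1). Since Q(∛1100) ⊂ R and ω ∉ R, we have ω ∉ Q(∛1100), so x^2 + x + 1 remains irreducible over Q(∛1100) and [Q(∛1100, ω) : Q(∛1100)] = 2. By the tower law, [Q(∛1100, ω) : Q] = 3 · 2 = 6. (In fact Q(∛1100, ω) is the splitting field of x^3 - 1100 over Q.)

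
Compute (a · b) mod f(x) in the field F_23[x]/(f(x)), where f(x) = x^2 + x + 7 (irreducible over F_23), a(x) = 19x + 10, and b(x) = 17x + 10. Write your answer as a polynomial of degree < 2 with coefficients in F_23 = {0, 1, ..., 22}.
a · b ≡ 14x + 1 (mod f(x))

Multiply in F_23[x]: a(x)·b(x) = (19x + 10)·(17x + 10) = x^2 + 15x + 8. This has degree ≥ 2, so divide by f(x) over F_23: x^2 + 15x + 8 = (1)·(x^2 + x + 7) + (14x + 1). Hence a·b ≡ 14x + 1 (mod f). (F_23[x]/(f) is a field with 23^2 = 529 elements since f is irreducible of degree 2.)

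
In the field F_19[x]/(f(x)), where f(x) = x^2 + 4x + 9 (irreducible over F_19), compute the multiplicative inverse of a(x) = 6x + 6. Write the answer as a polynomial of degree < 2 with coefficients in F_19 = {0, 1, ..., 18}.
a(x)^(-1) ≡ 10x + 11 (mod f(x))

Since f is irreducible over F_19, F_19[x]/(f) is a field and a(x) ≠ 0 has an inverse. Apply the extended Euclidean algorithm to f(x) and a(x) in F_19[x]: f(x) = (16x + 10)·a(x) + (6). The last nonzero remainder is the constant 6 = gcd(f, a) in F_19. Back-substituting through the division chain expresses 6 = s(x)·a(x) + t(x)·f(x) with s(x) ≡ 3x + 9 (mod f), so (3x + 9)·a(x) ≡ 6 (mod f). Multiplying by 6^(-1) ≡ 16 in F_19 gives a(x)^(-1) ≡ 16·(3x + 9) ≡ 10x + 11 (mod f). Check: (6x + 6)·(10x + 11) = 3x^2 + 12x + 9 ≡ 1 (mod x^2 + 4x + 9).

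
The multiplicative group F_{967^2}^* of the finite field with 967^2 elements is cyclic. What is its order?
|F_{967^2}^*| = 935088

F_{967^2} has 967^2 = 935089 elements; its multiplicative group consists of all nonzero elements, so |F_{967^2}^*| = 935089 - 1 = 935088. (It is cyclic since any finite subgroup of the multiplicative group of a field is cyclic.)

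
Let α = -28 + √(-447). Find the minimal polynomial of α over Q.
m_α(x) = x^2 + 56x + 1231

From α + 28 = √(-447), squaring gives (α + 28)^2 = -447, i.e. α^2 + 56α + 784 = -447, so α^2 + 56α + 1231 = 0. The discriminant of x^2 + 56x + 1231 is (56)^2 - 4·(1231) = 3136 - 4924 = -1788, and 4·(-447) is not a perfect square in Q since -447 is squarefree and ≠ 1. Hence x^2 + 56x + 1231 is irreducible over Q and is the minimal polynomial of α.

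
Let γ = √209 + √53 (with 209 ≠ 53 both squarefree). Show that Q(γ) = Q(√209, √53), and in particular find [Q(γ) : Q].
[Q(γ) : Q] = 4 (equivalently, Q(γ) = Q(√209, √53))

Obviously Q(γ) ⊆ Q(√209, √53), and [Q(√209, √53):Q] = 4 (since 209, 53 are distinct squarefree integers > 1 with 11077 not a perfect square). To show equality we compute the minimal polynomial of γ. From γ = √209 + √53: γ^2 = 209 + 2√(11077) + 53 = 262 + 2√(11077), so γ^2 - 262 = 2√(11077); squaring, (γ^2 - 262)^2 = 4·11077, i.e. γ^4 - 524γ^2 + 68644 - 44308 = 0, i.e. γ^4 - 524γ^2 + 24336 = 0. So γ is a root of x^4 - 524x^2 + 24336. This polynomial is irreducible over Q: it has no rational root (each ±√209 ± √53 is irrational), and any factorization into two quadratics over Q would force √(11077) ∈ Q (pairing opposite roots) or √209, √53 ∈ Q (other pairings), all impossible. Hence [Q(γ):Q] = 4 = [Q(√209, √53):Q], so Q(γ) = Q(√209, √53).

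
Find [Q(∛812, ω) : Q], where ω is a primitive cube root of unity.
[Q(∛812, ω) : Q] = 6

[Q(∛812):Q] = 3 (min poly x^3 - 812, irreducible since 812 is not a perfect cube). [Q(ω):Q] = 2 (min poly x^2 + x + 1). Since Q(∛812) ⊂ R and ω ∉ R, we have ω ∉ Q(∛812), so x^2 + x + 1 remains irreducible over Q(∛812) and [Q(∛812, ω) : Q(∛812)] = 2. By the tower law, [Q(∛812, ω) : Q] = 3 · 2 = 6. (In fact Q(∛812, ω) is the splitting field of x^3 - 812 over Q.)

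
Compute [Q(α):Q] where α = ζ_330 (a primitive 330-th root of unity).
[Q(α):Q] = 80

The minimal polynomial of ζ_330 over Q is the 330-th cyclotomic polynomial Φ_330(x), which is irreducible over Q and has degree φ(330) = 80. Hence [Q(α):Q] = φ(330) = 80.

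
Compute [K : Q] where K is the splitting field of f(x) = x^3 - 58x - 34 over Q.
[K : Q] = 6

By the rational root test, any rational root of the monic integer polynomial f(x) = x^3 - 58x - 34 must be an integer dividing the constant term -34, i.e. one of ±{1, 2, 17, 34}. Evaluating: f(1) = -91, f(-1) = 23, f(2) = -142, f(-2) = 74, f(17) = 3893, f(-17) = -3961, f(34) = 37298, f(-34) = -37366; none is 0, so f has no rational root and is therefore irreducible over Q (a cubic with no linear factor over a field is irreducible). For an irreducible cubic, the Galois group is A_3 or S_3 according as the discriminant disc(f) = -4a^3 - 27b^2 = -4·(-58)^3 - 27·(-34)^2 = 749236 is or is not a square in Q. Here disc(f) = 749236 is not a perfect square in Q, so the Galois group of f over Q is not contained in A_3 and must be all of S_3. The splitting field has degree |S_3| = 6 over Q, so [K : Q] = 6.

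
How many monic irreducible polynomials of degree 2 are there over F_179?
There are 15931 monic irreducible polynomials of degree 2 over F_179

Each element of F_{179^2} that lies in no proper subfield is a root of exactly one monic irreducible of degree 2 over F_179, and each such polynomial has 2 distinct roots in F_{179^2}. By Möbius inversion the count is N_179(2) = (1/2) Σ_{d|2} μ(2/d) · 179^d = (1/2)(μ(2)·179^1 + μ(1)·179^2) = 31862/2 = 15931.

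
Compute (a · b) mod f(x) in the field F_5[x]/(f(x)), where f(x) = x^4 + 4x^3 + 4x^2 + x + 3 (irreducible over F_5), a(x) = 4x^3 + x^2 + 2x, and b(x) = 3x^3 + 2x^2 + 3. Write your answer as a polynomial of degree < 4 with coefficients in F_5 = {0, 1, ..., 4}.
a · b ≡ 2x^2 + 4x + 1 (mod f(x))

Multiply in F_5[x]: a(x)·b(x) = (4x^3 + x^2 + 2x)·(3x^3 + 2x^2 + 3) = 2x^6 + x^5 + 3x^4 + x^3 + 3x^2 + x. This has degree ≥ 4, so divide by f(x) over F_5: 2x^6 + x^5 + 3x^4 + x^3 + 3x^2 + x = (2x^2 + 3x + 3)·(x^4 + 4x^3 + 4x^2 + x + 3) + (2x^2 + 4x + 1). Hence a·b ≡ 2x^2 + 4x + 1 (mod f). (F_5[x]/(f) is a field with 5^4 = 625 elements since f is irreducible of degree 4.)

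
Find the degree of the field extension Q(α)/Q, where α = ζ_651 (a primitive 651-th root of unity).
[Q(α):Q] = 360

The minimal polynomial of ζ_651 over Q is the 651-th cyclotomic polynomial Φ_651(x), which is irreducible over Q and has degree φ(651) = 360. Hence [Q(α):Q] = φ(651) = 360.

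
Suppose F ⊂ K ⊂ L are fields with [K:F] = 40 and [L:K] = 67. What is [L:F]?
[L:F] = 2680

The tower law says that for any tower of field extensions F ⊂ K ⊂ L with finite degrees, [L:F] = [L:K] · [K:F]. Here this gives [L:F] = 67 · 40 = 2680.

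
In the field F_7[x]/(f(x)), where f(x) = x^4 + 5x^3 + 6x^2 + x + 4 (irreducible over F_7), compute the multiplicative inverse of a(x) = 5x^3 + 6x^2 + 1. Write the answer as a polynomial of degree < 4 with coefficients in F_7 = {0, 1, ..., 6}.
a(x)^(-1) ≡ 3x^3 + 3x^2 + 4x + 3 (mod f(x))

Since f is irreducible over F_7, F_7[x]/(f) is a field and a(x) ≠ 0 has an inverse. Apply the extended Euclidean algorithm to f(x) and a(x) in F_7[x]: f(x) = (3x + 3)·a(x) + (2x^2 + 5x + 1);  a(x) = (6x + 2)·(2x^2 + 5x + 1) + (5x + 6);  (2x^2 + 5x + 1) = (6x + 5)·(5x + 6) + (6). The last nonzero remainder is the constant 6 = gcd(f, a) in F_7. Back-substituting through the division chain expresses 6 = s(x)·a(x) + t(x)·f(x) with s(x) ≡ 4x^3 + 4x^2 + 3x + 4 (mod f), so (4x^3 + 4x^2 + 3x + 4)·a(x) ≡ 6 (mod f). Multiplying by 6^(-1) ≡ 6 in F_7 gives a(x)^(-1) ≡ 6·(4x^3 + 4x^2 + 3x + 4) ≡ 3x^3 + 3x^2 + 4x + 3 (mod f). Check: (5x^3 + 6x^2 + 1)·(3x^3 + 3x^2 + 4x + 3) = x^6 + 5x^5 + 3x^4 + 4x + 3 ≡ 1 (mod x^4 + 5x^3 + 6x^2 + x + 4).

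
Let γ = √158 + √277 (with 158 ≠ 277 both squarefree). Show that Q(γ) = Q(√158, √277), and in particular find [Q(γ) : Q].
[Q(γ) : Q] = 4 (equivalently, Q(γ) = Q(√158, √277))

Obviously Q(γ) ⊆ Q(√158, √277), and [Q(√158, √277):Q] = 4 (since 158, 277 are distinct squarefree integers > 1 with 43766 not a perfect square). To show equality we compute the minimal polynomial of γ. From γ = √158 + √277: γ^2 = 158 + 2√(43766) + 277 = 435 + 2√(43766), so γ^2 - 435 = 2√(43766); squaring, (γ^2 - 435)^2 = 4·43766, i.e. γ^4 - 870γ^2 + 189225 - 175064 = 0, i.e. γ^4 - 870γ^2 + 14161 = 0. So γ is a root of x^4 - 870x^2 + 14161. This polynomial is irreducible over Q: it has no rational root (each ±√158 ± √277 is irrational), and any factorization into two quadratics over Q would force √(43766) ∈ Q (pairing opposite roots) or √158, √277 ∈ Q (other pairings), all impossible. Hence [Q(γ):Q] = 4 = [Q(√158, √277):Q], so Q(γ) = Q(√158, √277).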